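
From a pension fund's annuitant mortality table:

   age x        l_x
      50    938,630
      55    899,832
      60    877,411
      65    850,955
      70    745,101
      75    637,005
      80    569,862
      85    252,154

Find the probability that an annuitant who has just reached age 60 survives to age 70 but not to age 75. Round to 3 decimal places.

We want 10|5q60 = (l_70 − l_75)/l_60.
This is the probability of reaching 70 but not 75, conditional on being alive at 60: (l_70 − l_75) / l_60.
= (745,101 − 637,005) / 877,411 = 108,096 / 877,411 = 0.123199.

0.123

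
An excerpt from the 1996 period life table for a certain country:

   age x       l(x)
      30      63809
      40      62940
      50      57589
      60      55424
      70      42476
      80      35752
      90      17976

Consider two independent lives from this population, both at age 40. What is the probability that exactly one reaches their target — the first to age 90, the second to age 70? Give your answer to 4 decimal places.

p₁ = l(90)/l(40) = 17976/62940 = 0.285605; p₂ = l(70)/l(40) = 42476/62940 = 0.674865.
P(exactly one) = p₁(1−p₂) + (1−p₁)p₂ = 0.092860 + 0.482120 = 0.574980.

0.5750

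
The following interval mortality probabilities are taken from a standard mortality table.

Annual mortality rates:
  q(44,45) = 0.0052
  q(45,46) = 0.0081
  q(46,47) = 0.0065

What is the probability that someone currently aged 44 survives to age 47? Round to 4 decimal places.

0.9803

P(survive 44→47) = (1 − 0.0052) × (1 − 0.0081) × (1 − 0.0065).
= 0.9948 × 0.9919 × 0.9935 = 0.980328.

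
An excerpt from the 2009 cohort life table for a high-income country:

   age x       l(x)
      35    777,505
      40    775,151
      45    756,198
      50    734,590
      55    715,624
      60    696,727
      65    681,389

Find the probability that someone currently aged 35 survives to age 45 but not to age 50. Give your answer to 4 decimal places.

0.0278

This is the probability of reaching 45 but not 50, conditional on being alive at 35: (l(45) − l(50)) / l(35).
= (756,198 − 734,590) / 777,505 = 21,608 / 777,505 = 0.027791.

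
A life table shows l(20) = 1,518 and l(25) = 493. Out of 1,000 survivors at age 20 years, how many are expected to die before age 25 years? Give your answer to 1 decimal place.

675.2

The relevant probability is 1 − 493/1,518 = 0.675231.
Expected number = 1,000 × 0.675231 = 675.2.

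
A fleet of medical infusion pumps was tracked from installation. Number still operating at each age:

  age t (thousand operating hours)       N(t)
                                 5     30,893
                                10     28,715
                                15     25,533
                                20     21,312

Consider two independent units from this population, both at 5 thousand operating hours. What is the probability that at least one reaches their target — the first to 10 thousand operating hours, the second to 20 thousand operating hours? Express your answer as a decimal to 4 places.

p₁ = N(10)/N(5) = 28,715/30,893 = 0.929499; p₂ = N(20)/N(5) = 21,312/30,893 = 0.689865.
P(at least one) = 1 − (1−p₁)(1−p₂) = 1 − 0.070501 × 0.310135 = 0.978135.

0.9781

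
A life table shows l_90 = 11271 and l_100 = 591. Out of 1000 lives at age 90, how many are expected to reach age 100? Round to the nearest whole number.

The relevant probability is 591/11271 = 0.052435.
Expected number = 1000 × 0.052435 = 52.

52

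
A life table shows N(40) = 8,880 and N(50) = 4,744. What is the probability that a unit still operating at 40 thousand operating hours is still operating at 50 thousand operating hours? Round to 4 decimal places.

0.5342

The conditional survival probability is N(50)/N(40) = 4,744/8,880 = 0.534234.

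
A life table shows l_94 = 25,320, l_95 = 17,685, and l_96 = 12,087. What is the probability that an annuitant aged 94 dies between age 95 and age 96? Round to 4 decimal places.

0.2211

We want 1|1q94 = (l_95 − l_96)/l_94.
This is the probability of reaching 95 but not 96, conditional on being alive at 94: (l_95 − l_96) / l_94.
= (17,685 − 12,087) / 25,320 = 5,598 / 25,320 = 0.221090.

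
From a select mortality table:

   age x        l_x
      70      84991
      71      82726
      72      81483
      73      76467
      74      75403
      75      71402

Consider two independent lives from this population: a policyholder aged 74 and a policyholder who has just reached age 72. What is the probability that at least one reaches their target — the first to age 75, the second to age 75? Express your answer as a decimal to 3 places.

p₁ = l_75/l_74 = 71402/75403 = 0.946938; p₂ = l_75/l_72 = 71402/81483 = 0.876281.
P(at least one) = 1 − (1−p₁)(1−p₂) = 1 − 0.053062 × 0.123719 = 0.993435.

0.993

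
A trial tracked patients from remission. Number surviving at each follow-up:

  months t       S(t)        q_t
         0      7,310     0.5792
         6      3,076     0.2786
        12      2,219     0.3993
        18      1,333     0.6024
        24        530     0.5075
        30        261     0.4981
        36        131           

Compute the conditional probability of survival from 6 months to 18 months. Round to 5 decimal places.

The conditional survival probability is S(18)/S(6) = 1,333/3,076 = 0.433355.

0.43336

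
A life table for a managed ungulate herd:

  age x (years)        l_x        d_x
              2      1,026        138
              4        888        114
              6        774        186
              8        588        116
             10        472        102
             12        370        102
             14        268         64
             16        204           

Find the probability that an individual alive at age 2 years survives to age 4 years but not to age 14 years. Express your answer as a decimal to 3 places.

0.604

This is the probability of reaching 4 but not 14, conditional on being alive at 2: (l_4 − l_14) / l_2.
= (888 − 268) / 1,026 = 620 / 1,026 = 0.604288.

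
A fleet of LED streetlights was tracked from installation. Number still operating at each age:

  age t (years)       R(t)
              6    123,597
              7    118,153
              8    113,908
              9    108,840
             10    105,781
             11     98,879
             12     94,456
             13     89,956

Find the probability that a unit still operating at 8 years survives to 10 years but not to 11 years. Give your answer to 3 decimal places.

0.061

This is the probability of reaching 10 but not 11, conditional on being operational at 8: (R(10) − R(11)) / R(8).
= (105,781 − 98,879) / 113,908 = 6,902 / 113,908 = 0.060593.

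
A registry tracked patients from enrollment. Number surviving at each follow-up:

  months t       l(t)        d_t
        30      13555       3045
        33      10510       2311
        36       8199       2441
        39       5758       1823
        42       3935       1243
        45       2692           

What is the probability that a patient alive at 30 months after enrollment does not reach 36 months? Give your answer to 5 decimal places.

P(die before 36 | alive at 30) = 1 − l(36)/l(30) = 1 − 8199/13555 = (5356)/13555 = 0.395131.

0.39513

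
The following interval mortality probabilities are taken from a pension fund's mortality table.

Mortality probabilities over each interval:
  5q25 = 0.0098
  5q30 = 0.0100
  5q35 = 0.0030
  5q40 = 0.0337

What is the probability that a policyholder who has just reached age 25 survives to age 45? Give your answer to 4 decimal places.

Survival from 25 to 45 is the product of surviving each interval: (1 − 0.0098) × (1 − 0.0100) × (1 − 0.0030) × (1 − 0.0337).
= 0.9902 × 0.9900 × 0.9970 × 0.9663 = 0.944420.

0.9444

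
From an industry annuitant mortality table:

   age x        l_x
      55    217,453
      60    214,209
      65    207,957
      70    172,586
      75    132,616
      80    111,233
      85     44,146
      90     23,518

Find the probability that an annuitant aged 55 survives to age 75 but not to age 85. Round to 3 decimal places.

0.407

This is the probability of reaching 75 but not 85, conditional on being alive at 55: (l_75 − l_85) / l_55.
= (132,616 − 44,146) / 217,453 = 88,470 / 217,453 = 0.406847.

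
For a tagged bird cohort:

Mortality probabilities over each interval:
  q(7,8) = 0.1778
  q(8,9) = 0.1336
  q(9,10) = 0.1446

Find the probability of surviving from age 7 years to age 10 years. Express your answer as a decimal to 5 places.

0.60935

Survival from 7 to 10 is the product of surviving each interval: (1 − 0.1778) × (1 − 0.1336) × (1 − 0.1446).
= 0.8222 × 0.8664 × 0.8554 = 0.609348.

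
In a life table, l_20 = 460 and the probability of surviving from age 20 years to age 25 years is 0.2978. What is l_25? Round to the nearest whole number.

137

l_25 = l_20 × p = 460 × 0.2978 = 137.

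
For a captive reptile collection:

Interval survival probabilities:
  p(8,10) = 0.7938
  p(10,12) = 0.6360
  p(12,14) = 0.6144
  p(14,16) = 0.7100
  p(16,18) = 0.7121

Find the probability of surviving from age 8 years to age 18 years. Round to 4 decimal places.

Chaining the interval survival probabilities: 0.7938 × 0.6360 × 0.6144 × 0.7100 × 0.7121.
= 0.156826.

0.1568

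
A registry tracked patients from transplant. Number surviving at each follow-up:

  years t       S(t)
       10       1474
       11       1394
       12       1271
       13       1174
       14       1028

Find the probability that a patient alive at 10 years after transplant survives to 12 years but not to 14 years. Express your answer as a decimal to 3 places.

0.165

This is the probability of reaching 12 but not 14, conditional on being alive at 10: (S(12) − S(14)) / S(10).
= (1271 − 1028) / 1474 = 243 / 1474 = 0.164858.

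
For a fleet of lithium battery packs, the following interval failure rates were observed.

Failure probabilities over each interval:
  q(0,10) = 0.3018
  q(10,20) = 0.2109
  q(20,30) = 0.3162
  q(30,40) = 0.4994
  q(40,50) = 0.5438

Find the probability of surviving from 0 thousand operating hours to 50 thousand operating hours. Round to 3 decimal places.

P(survive 0→50) = (1 − 0.3018) × (1 − 0.2109) × (1 − 0.3162) × (1 − 0.4994) × (1 − 0.5438).
= 0.6982 × 0.7891 × 0.6838 × 0.5006 × 0.4562 = 0.086037.

0.086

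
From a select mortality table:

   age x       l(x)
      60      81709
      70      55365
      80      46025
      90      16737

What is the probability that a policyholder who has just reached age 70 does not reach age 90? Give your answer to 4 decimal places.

P(die before 90 | alive at 70) = 1 − l(90)/l(70) = 1 − 16737/55365 = (38628)/55365 = 0.697697.

0.6977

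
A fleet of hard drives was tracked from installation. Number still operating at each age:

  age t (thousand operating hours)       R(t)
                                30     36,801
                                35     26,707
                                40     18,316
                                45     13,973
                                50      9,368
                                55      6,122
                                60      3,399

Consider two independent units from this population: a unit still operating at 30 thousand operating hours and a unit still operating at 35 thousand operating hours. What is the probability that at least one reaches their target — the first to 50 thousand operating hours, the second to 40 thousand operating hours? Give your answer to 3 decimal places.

p₁ = R(50)/R(30) = 9,368/36,801 = 0.254558; p₂ = R(40)/R(35) = 18,316/26,707 = 0.685813.
P(at least one) = 1 − (1−p₁)(1−p₂) = 1 − 0.745442 × 0.314187 = 0.765792.

0.766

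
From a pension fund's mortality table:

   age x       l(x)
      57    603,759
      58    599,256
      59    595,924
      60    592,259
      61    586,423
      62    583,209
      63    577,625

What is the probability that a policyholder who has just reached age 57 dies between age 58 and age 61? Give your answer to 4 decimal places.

This is the probability of reaching 58 but not 61, conditional on being alive at 57: (l(58) − l(61)) / l(57).
= (599,256 − 586,423) / 603,759 = 12,833 / 603,759 = 0.021255.

0.0213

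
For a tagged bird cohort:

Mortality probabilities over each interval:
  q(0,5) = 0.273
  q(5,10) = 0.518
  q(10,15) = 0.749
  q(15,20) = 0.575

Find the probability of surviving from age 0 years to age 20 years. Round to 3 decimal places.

P(survive 0→20) = (1 − 0.273) × (1 − 0.518) × (1 − 0.749) × (1 − 0.575).
= 0.727 × 0.482 × 0.251 × 0.425 = 0.037380.

0.037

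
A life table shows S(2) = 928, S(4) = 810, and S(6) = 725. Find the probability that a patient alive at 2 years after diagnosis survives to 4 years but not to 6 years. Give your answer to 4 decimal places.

This is the probability of reaching 4 but not 6, conditional on being alive at 2: (S(4) − S(6)) / S(2).
= (810 − 725) / 928 = 85 / 928 = 0.091595.

0.0916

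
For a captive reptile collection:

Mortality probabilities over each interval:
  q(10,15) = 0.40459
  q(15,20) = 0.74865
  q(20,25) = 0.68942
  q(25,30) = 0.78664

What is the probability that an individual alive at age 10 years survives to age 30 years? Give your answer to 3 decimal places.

0.010

Chaining the interval survival probabilities: (1 − 0.40459) × (1 − 0.74865) × (1 − 0.68942) × (1 − 0.78664).
= 0.59541 × 0.25135 × 0.31058 × 0.21336 = 0.009917.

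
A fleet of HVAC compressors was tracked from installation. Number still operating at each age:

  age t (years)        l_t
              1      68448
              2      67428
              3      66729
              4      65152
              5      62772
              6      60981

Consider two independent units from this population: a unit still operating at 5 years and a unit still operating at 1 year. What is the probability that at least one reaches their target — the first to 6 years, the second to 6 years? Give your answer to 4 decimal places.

0.9969

p₁ = l_6/l_5 = 60981/62772 = 0.971468; p₂ = l_6/l_1 = 60981/68448 = 0.890910.
P(at least one) = 1 − (1−p₁)(1−p₂) = 1 − 0.028532 × 0.109090 = 0.996887.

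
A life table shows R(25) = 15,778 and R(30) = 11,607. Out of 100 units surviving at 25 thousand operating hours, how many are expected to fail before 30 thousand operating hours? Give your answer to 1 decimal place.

The relevant probability is 1 − 11,607/15,778 = 0.264355.
Expected number = 100 × 0.264355 = 26.4.

26.4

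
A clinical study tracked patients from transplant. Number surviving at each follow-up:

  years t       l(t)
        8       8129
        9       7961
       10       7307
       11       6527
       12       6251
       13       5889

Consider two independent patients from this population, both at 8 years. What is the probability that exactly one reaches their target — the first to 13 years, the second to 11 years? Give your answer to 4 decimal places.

p₁ = l(13)/l(8) = 5889/8129 = 0.724443; p₂ = l(11)/l(8) = 6527/8129 = 0.802928.
P(exactly one) = p₁(1−p₂) + (1−p₁)p₂ = 0.142767 + 0.221252 = 0.364020.

0.3640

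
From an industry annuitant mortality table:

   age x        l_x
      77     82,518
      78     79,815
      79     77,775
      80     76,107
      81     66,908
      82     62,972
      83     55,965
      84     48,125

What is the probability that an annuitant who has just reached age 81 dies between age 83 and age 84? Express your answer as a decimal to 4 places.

We want 2|1q81 = (l_83 − l_84)/l_81.
This is the probability of reaching 83 but not 84, conditional on being alive at 81: (l_83 − l_84) / l_81.
= (55,965 − 48,125) / 66,908 = 7,840 / 66,908 = 0.117176.

0.1172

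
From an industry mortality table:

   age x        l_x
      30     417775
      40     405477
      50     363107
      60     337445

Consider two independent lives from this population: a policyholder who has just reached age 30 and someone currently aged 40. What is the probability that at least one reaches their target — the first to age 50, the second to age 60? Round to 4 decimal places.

0.9780

p₁ = l_50/l_30 = 363107/417775 = 0.869145; p₂ = l_60/l_40 = 337445/405477 = 0.832217.
P(at least one) = 1 − (1−p₁)(1−p₂) = 1 − 0.130855 × 0.167783 = 0.978045.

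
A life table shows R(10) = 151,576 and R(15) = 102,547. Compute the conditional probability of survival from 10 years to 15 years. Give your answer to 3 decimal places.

0.677

The conditional survival probability is R(15)/R(10) = 102,547/151,576 = 0.676539.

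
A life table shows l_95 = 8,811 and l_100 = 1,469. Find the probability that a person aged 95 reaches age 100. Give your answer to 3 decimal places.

0.167

We want 5p95 = l_100/l_95.
The conditional survival probability is l_100/l_95 = 1,469/8,811 = 0.166723.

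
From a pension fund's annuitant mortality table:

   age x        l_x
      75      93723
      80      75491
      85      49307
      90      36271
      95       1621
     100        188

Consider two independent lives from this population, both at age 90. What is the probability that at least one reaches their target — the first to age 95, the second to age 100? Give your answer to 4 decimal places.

p₁ = l_95/l_90 = 1621/36271 = 0.044691; p₂ = l_100/l_90 = 188/36271 = 0.005183.
P(at least one) = 1 − (1−p₁)(1−p₂) = 1 − 0.955309 × 0.994817 = 0.049642.

0.0496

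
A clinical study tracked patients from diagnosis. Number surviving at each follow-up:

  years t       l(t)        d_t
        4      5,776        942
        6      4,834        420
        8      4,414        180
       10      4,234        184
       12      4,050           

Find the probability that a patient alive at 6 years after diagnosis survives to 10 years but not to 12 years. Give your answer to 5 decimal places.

This is the probability of reaching 10 but not 12, conditional on being alive at 6: (l(10) − l(12)) / l(6).
= (4,234 − 4,050) / 4,834 = 184 / 4,834 = 0.038064.

0.03806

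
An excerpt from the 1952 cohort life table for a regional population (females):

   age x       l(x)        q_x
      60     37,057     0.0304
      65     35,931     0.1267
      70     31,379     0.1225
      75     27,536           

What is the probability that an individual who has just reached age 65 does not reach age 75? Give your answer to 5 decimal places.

0.23364

P(die before 75 | alive at 65) = 1 − l(75)/l(65) = 1 − 27,536/35,931 = (8,395)/35,931 = 0.233642.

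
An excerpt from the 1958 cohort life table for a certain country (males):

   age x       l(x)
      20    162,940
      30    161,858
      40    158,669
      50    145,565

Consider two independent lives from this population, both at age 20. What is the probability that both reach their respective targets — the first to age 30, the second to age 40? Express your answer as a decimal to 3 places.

0.967

p₁ = l(30)/l(20) = 161,858/162,940 = 0.993360; p₂ = l(40)/l(20) = 158,669/162,940 = 0.973788.
P(both) = p₁ × p₂ = 0.993360 × 0.973788 = 0.967322.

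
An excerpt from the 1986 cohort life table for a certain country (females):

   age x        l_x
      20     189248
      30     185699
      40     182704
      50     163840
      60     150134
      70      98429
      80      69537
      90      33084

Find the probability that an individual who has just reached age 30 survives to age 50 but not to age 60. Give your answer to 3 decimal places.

0.074

This is the probability of reaching 50 but not 60, conditional on being alive at 30: (l_50 − l_60) / l_30.
= (163840 − 150134) / 185699 = 13706 / 185699 = 0.073808.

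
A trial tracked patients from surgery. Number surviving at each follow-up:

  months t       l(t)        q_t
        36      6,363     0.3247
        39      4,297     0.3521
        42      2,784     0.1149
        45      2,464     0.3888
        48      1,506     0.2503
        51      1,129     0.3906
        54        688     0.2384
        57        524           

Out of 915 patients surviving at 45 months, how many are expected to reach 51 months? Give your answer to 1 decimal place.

The relevant probability is 1,129/2,464 = 0.458198.
Expected number = 915 × 0.458198 = 419.3.

419.3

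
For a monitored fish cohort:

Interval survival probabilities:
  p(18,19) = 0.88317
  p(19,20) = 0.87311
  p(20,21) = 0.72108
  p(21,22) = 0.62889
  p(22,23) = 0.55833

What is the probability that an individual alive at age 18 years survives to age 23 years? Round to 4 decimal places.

0.1952

P(survive 18→23) = 0.88317 × 0.87311 × 0.72108 × 0.62889 × 0.55833.
= 0.195237.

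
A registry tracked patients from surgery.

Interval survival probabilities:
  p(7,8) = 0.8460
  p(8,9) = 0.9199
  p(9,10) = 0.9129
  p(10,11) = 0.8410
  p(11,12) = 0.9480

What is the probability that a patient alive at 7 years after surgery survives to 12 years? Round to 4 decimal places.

0.5664

Survival from 7 to 12 is the product of surviving each interval: 0.8460 × 0.9199 × 0.9129 × 0.8410 × 0.9480.
= 0.566420.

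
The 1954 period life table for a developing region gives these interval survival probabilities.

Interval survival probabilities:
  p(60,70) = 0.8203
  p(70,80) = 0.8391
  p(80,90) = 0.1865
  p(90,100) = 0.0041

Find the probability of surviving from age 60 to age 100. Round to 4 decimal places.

Survival from 60 to 100 is the product of surviving each interval: 0.8203 × 0.8391 × 0.1865 × 0.0041.
= 0.000526.

0.0005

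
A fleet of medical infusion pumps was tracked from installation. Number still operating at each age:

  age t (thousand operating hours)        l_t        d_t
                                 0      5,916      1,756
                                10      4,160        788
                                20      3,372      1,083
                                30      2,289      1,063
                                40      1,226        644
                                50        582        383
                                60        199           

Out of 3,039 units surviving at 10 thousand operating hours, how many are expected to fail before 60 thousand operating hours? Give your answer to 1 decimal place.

The relevant probability is 1 − 199/4,160 = 0.952163.
Expected number = 3,039 × 0.952163 = 2893.6.

2893.6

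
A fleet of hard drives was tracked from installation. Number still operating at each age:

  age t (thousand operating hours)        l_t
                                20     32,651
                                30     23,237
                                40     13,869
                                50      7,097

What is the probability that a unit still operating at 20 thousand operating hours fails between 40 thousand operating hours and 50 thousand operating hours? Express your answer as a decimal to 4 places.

0.2074

This is the probability of reaching 40 but not 50, conditional on being operational at 20: (l_40 − l_50) / l_20.
= (13,869 − 7,097) / 32,651 = 6,772 / 32,651 = 0.207406.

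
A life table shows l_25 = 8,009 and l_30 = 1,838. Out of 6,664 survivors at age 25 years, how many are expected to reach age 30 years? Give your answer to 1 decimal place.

The relevant probability is 1,838/8,009 = 0.229492.
Expected number = 6,664 × 0.229492 = 1529.3.

1529.3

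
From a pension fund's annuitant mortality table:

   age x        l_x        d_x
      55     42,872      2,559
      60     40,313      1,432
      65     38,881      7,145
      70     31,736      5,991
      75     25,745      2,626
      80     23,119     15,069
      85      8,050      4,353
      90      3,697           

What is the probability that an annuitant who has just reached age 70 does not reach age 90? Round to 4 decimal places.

P(die before 90 | alive at 70) = 1 − l_90/l_70 = 1 − 3,697/31,736 = (28,039)/31,736 = 0.883508.

0.8835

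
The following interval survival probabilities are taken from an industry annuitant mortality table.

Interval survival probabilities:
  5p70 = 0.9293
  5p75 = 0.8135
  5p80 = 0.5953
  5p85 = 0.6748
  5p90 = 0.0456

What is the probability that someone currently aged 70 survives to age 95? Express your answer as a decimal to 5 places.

0.01385

25p70 = 0.9293 × 0.8135 × 0.5953 × 0.6748 × 0.0456.
= 0.013848.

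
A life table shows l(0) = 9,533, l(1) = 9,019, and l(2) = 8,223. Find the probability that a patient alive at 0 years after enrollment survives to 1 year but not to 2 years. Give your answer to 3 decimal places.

This is the probability of reaching 1 but not 2, conditional on being alive at 0: (l(1) − l(2)) / l(0).
= (9,019 − 8,223) / 9,533 = 796 / 9,533 = 0.083499.

0.083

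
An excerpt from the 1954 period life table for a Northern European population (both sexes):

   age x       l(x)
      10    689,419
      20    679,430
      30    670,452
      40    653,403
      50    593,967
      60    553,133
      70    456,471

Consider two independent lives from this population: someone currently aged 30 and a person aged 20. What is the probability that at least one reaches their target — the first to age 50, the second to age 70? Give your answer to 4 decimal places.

p₁ = l(50)/l(30) = 593,967/670,452 = 0.885920; p₂ = l(70)/l(20) = 456,471/679,430 = 0.671844.
P(at least one) = 1 − (1−p₁)(1−p₂) = 1 − 0.114080 × 0.328156 = 0.962564.

0.9626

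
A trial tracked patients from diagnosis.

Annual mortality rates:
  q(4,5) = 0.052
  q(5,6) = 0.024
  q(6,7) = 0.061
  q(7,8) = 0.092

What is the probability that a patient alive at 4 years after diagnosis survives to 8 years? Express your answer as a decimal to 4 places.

0.7889

Survival from 4 to 8 is the product of surviving each interval: (1 − 0.052) × (1 − 0.024) × (1 − 0.061) × (1 − 0.092).
= 0.948 × 0.976 × 0.939 × 0.908 = 0.788878.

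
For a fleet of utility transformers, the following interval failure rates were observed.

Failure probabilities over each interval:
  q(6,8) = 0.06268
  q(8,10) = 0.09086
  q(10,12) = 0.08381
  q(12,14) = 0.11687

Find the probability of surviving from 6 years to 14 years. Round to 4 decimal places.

The overall survival probability is (1 − 0.06268) × (1 − 0.09086) × (1 − 0.08381) × (1 − 0.11687).
= 0.93732 × 0.90914 × 0.91619 × 0.88313 = 0.689491.

0.6895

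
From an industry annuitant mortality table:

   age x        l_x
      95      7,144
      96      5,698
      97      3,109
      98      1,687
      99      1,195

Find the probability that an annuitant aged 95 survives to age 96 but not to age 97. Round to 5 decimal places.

We want 1|1q95 = (l_96 − l_97)/l_95.
This is the probability of reaching 96 but not 97, conditional on being alive at 95: (l_96 − l_97) / l_95.
= (5,698 − 3,109) / 7,144 = 2,589 / 7,144 = 0.362402.

0.36240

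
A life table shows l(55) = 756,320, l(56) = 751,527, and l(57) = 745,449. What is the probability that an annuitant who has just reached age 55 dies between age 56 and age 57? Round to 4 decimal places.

This is the probability of reaching 56 but not 57, conditional on being alive at 55: (l(56) − l(57)) / l(55).
= (751,527 − 745,449) / 756,320 = 6,078 / 756,320 = 0.008036.

0.0080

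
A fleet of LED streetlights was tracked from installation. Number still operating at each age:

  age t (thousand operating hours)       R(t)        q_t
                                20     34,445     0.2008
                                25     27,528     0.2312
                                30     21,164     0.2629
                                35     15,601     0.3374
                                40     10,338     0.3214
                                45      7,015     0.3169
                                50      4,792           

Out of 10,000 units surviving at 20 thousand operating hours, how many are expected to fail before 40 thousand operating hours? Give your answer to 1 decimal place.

The relevant probability is 1 − 10,338/34,445 = 0.699869.
Expected number = 10,000 × 0.699869 = 6998.7.

6998.7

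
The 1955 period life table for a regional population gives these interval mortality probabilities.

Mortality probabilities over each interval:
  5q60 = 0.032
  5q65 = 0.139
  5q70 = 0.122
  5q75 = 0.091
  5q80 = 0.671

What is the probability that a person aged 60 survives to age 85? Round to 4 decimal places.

0.2188

The overall survival probability is (1 − 0.032) × (1 − 0.139) × (1 − 0.122) × (1 − 0.091) × (1 − 0.671).
= 0.968 × 0.861 × 0.878 × 0.909 × 0.329 = 0.218843.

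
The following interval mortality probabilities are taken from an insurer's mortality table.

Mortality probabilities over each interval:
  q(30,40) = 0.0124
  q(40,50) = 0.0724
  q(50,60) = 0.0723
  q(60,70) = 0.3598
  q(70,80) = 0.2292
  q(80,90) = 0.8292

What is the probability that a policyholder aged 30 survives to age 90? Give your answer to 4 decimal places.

0.0716

Survival from 30 to 90 is the product of surviving each interval: (1 − 0.0124) × (1 − 0.0724) × (1 − 0.0723) × (1 − 0.3598) × (1 − 0.2292) × (1 − 0.8292).
= 0.9876 × 0.9276 × 0.9277 × 0.6402 × 0.7708 × 0.1708 = 0.071630.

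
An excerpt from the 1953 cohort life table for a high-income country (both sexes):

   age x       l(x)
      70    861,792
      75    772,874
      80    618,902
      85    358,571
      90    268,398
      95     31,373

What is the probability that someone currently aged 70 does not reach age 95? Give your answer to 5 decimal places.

0.96360

P(die before 95 | alive at 70) = 1 − l(95)/l(70) = 1 − 31,373/861,792 = (830,419)/861,792 = 0.963596.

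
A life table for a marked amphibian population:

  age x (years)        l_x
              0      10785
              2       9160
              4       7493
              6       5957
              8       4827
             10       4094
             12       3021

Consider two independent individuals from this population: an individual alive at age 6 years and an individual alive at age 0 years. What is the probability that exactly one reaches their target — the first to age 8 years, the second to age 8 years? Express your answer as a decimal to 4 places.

p₁ = l_8/l_6 = 4827/5957 = 0.810307; p₂ = l_8/l_0 = 4827/10785 = 0.447566.
P(exactly one) = p₁(1−p₂) + (1−p₁)p₂ = 0.447641 + 0.084900 = 0.532541.

0.5325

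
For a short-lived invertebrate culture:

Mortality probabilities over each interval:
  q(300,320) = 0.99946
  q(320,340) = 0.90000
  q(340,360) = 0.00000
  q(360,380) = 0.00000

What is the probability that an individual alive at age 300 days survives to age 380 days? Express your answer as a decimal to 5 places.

0.00005

The overall survival probability is (1 − 0.99946) × (1 − 0.90000) × (1 − 0.00000) × (1 − 0.00000).
= 0.00054 × 0.10000 × 1.00000 × 1.00000 = 0.000054.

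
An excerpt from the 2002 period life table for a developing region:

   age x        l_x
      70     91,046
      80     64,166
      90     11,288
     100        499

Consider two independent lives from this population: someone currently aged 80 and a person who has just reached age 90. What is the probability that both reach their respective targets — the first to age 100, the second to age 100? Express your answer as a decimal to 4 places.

p₁ = l_100/l_80 = 499/64,166 = 0.007777; p₂ = l_100/l_90 = 499/11,288 = 0.044206.
P(both) = p₁ × p₂ = 0.007777 × 0.044206 = 0.000344.

0.0003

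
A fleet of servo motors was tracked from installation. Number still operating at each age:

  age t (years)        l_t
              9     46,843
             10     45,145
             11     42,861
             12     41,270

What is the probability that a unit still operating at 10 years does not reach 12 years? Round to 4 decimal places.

P(fail before 12 | operational at 10) = 1 − l_12/l_10 = 1 − 41,270/45,145 = (3,875)/45,145 = 0.085835.

0.0858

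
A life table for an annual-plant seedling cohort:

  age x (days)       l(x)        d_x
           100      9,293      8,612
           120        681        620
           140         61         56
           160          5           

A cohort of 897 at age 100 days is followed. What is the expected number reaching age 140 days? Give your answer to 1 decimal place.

The relevant probability is 61/9,293 = 0.006564.
Expected number = 897 × 0.006564 = 5.9.

5.9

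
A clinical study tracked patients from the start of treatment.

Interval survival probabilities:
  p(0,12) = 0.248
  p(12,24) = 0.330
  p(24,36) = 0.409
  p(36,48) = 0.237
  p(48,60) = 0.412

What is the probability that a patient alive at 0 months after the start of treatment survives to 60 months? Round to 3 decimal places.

P(survive 0→60) = 0.248 × 0.330 × 0.409 × 0.237 × 0.412.
= 0.003268.

0.003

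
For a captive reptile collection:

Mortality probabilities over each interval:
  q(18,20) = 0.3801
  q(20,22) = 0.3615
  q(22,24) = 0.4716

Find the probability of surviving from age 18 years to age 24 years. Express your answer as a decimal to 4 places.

Survival from 18 to 24 is the product of surviving each interval: (1 − 0.3801) × (1 − 0.3615) × (1 − 0.4716).
= 0.6199 × 0.6385 × 0.5284 = 0.209144.

0.2091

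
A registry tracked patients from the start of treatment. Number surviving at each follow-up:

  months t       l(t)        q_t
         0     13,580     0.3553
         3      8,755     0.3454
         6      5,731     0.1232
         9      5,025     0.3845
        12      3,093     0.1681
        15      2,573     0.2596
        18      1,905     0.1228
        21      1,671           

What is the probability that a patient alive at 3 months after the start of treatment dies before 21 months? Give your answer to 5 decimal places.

0.80914

P(die before 21 | alive at 3) = 1 − l(21)/l(3) = 1 − 1,671/8,755 = (7,084)/8,755 = 0.809138.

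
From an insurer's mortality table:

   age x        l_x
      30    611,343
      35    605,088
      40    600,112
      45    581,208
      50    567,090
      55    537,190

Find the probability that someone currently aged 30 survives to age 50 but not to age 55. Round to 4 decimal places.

We want 20|5q30 = (l_50 − l_55)/l_30.
This is the probability of reaching 50 but not 55, conditional on being alive at 30: (l_50 − l_55) / l_30.
= (567,090 − 537,190) / 611,343 = 29,900 / 611,343 = 0.048909.

0.0489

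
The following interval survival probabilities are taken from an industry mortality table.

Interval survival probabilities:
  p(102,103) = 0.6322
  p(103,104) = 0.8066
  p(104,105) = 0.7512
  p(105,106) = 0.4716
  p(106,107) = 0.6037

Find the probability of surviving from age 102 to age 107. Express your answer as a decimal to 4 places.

P(survive 102→107) = 0.6322 × 0.8066 × 0.7512 × 0.4716 × 0.6037.
= 0.109059.

0.1091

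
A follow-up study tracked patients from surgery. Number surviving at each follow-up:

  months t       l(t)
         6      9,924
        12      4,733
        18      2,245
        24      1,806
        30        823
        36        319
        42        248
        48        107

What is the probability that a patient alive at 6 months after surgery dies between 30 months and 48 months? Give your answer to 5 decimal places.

0.07215

This is the probability of reaching 30 but not 48, conditional on being alive at 6: (l(30) − l(48)) / l(6).
= (823 − 107) / 9,924 = 716 / 9,924 = 0.072148.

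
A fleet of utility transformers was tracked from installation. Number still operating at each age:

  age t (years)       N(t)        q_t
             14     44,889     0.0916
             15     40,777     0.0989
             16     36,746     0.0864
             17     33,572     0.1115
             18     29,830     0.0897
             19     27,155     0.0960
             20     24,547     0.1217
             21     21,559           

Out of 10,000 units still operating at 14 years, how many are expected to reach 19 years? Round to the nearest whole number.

The relevant probability is 27,155/44,889 = 0.604937.
Expected number = 10,000 × 0.604937 = 6049.

6049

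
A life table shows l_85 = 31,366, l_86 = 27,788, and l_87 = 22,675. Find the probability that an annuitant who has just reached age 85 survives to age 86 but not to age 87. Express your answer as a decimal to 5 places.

0.16301

We want 1|1q85 = (l_86 − l_87)/l_85.
This is the probability of reaching 86 but not 87, conditional on being alive at 85: (l_86 − l_87) / l_85.
= (27,788 − 22,675) / 31,366 = 5,113 / 31,366 = 0.163011.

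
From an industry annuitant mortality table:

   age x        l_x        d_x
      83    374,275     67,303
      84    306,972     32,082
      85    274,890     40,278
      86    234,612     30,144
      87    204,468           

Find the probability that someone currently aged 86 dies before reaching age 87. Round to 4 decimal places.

P(die before 87 | alive at 86) = 1 − l_87/l_86 = 1 − 204,468/234,612 = (30,144)/234,612 = 0.128484.

0.1285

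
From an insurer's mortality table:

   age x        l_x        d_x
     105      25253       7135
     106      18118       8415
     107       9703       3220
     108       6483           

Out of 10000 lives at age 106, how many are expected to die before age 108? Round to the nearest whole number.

The relevant probability is 1 − 6483/18118 = 0.642179.
Expected number = 10000 × 0.642179 = 6422.

6422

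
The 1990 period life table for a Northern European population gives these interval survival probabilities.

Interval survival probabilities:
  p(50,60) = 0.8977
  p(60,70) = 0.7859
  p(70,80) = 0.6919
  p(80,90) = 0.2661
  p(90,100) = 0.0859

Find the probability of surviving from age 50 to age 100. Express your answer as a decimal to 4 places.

0.0112

Survival from 50 to 100 is the product of surviving each interval: 0.8977 × 0.7859 × 0.6919 × 0.2661 × 0.0859.
= 0.011158.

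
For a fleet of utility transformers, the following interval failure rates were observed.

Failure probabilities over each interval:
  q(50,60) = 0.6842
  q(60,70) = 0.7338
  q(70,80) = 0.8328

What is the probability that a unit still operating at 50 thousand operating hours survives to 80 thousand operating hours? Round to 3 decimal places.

0.014

Chaining the interval survival probabilities: (1 − 0.6842) × (1 − 0.7338) × (1 − 0.8328).
= 0.3158 × 0.2662 × 0.1672 = 0.014056.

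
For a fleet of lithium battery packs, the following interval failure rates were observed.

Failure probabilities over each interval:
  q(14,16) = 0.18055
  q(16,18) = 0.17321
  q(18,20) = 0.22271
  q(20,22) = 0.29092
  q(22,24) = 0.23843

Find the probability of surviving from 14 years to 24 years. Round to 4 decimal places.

Chaining the interval survival probabilities: (1 − 0.18055) × (1 − 0.17321) × (1 − 0.22271) × (1 − 0.29092) × (1 − 0.23843).
= 0.81945 × 0.82679 × 0.77729 × 0.70908 × 0.76157 = 0.284384.

0.2844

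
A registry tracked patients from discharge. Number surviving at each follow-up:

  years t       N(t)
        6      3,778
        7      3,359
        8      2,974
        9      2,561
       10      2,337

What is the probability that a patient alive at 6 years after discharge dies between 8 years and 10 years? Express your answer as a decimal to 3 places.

This is the probability of reaching 8 but not 10, conditional on being alive at 6: (N(8) − N(10)) / N(6).
= (2,974 − 2,337) / 3,778 = 637 / 3,778 = 0.168608.

0.169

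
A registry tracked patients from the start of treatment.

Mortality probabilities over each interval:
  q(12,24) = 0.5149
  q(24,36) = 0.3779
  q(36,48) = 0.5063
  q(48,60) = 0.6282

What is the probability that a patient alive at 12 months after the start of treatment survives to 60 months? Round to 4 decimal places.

0.0554

P(survive 12→60) = (1 − 0.5149) × (1 − 0.3779) × (1 − 0.5063) × (1 − 0.6282).
= 0.4851 × 0.6221 × 0.4937 × 0.3718 = 0.055394.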